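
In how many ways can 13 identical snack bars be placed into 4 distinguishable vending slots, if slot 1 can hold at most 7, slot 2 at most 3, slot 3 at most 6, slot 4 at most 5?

Without the upper bounds there are C(16,3) = 560 ways to split 13 among 4 vending slots.
Subtract solutions that violate a single cap (substitute x_i' = x_i − (cap_i+1)): x_1 ≥ 8 gives C(8,3) = 56; x_2 ≥ 4 gives C(12,3) = 220; x_3 ≥ 7 gives C(9,3) = 84; x_4 ≥ 6 gives C(10,3) = 120. Together 480.
Add back pairs where two caps are both exceeded: 4 + 0 + 0 + 10 + 20 + 1 = 35.
By inclusion–exclusion the count is 560 − 480 + 35 = 115.

115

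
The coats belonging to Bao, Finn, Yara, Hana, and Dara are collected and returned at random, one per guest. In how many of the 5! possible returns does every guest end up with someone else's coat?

Count assignments avoiding every fixed point. For any j of the 5 guests fixed to their own coat, the other 5−j can be arranged in (5−j)! ways.
By inclusion–exclusion this is Σ_{j=0}^{5} (−1)^j C(5,j)·(5−j)!.
Computing: 120 − 120 + 60 − 20 + 5 − 1 = 44.

44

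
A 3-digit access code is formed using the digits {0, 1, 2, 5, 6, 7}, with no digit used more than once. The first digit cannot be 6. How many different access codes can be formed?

The first digit has 6−1 = 5 choices (anything except 6).
The remaining 2 digits are filled from the other 5 symbols without repetition: 5 × 4 = 20.
Total: 5 × 20 = 100.

100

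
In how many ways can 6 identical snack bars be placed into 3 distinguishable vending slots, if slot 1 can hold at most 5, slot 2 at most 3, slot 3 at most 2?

11

By stars and bars, unrestricted non-negative solutions to x_1+…+x_3 = 6 number C(6+2,2) = 28.
Subtract solutions that violate a single cap (substitute x_i' = x_i − (cap_i+1)): x_1 ≥ 6 gives C(2,2) = 1; x_2 ≥ 4 gives C(4,2) = 6; x_3 ≥ 3 gives C(5,2) = 10. Together 17.
No two caps can be exceeded simultaneously, so the pair terms are all 0.
By inclusion–exclusion the count is 28 − 17 + 0 = 11.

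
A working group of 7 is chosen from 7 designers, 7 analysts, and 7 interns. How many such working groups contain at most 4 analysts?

114270

Split by how many analysts are chosen (0 through 4).
Sum: C(7,0)·C(14,7) + C(7,1)·C(14,6) + C(7,2)·C(14,5) + C(7,3)·C(14,4) + C(7,4)·C(14,3) = 3432 + 21021 + 42042 + 35035 + 12740 = 114270.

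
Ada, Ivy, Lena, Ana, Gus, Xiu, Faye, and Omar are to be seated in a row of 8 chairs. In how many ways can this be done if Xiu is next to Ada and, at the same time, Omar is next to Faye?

2880

Treat {Xiu,Ada} as one block (2 orders) and {Omar,Faye} as another (2 orders).
That leaves 6 units to arrange: 2 × 2 × 6! = 4 × 720 = 2880.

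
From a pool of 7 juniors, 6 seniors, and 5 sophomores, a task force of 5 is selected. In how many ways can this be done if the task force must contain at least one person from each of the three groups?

Total 5-person selections from all 18: C(18,5) = 8568.
Subtract selections that omit an entire group: no juniors → C(11,5) = 462; no seniors → C(12,5) = 792; no sophomores → C(13,5) = 1287.
Add back selections omitting two groups (i.e. drawn from a single group): C(7,5) + C(6,5) + C(5,5) = 28.
By inclusion–exclusion: 8568 − 2541 + 28 = 6055.

6055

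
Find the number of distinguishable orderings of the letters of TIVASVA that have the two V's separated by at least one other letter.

Total arrangements of TIVASVA: 7!/(2!·2!) = 1260.
If the two V's are adjacent, glue them into one block, leaving 6 items to arrange: (6)!/(2!) = 360 ways.
Subtracting, 1260 − 360 = 900 arrangements keep the V's apart.

900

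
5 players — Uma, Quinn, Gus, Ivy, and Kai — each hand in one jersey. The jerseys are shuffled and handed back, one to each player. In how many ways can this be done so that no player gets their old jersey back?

44

Let Aᵢ be the assignments in which player i gets their old jersey. We want the size of the complement of A₁∪…∪A_5.
By inclusion–exclusion this is Σ_{j=0}^{5} (−1)^j C(5,j)·(5−j)!.
Computing: 120 − 120 + 60 − 20 + 5 − 1 = 44.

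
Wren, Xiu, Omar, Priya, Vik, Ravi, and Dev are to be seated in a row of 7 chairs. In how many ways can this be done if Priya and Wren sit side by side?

Treat {Priya, Wren} as a single unit. There are 6 units to order, and the pair itself can be ordered 2 ways.
That gives 2 × 6! = 2 × 720 = 1440.

1440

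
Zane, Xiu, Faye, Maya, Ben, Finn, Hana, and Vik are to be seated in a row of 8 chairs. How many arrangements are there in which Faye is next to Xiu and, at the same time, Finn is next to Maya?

2880

Treat {Faye,Xiu} as one block (2 orders) and {Finn,Maya} as another (2 orders).
That leaves 6 units to arrange: 2 × 2 × 6! = 4 × 720 = 2880.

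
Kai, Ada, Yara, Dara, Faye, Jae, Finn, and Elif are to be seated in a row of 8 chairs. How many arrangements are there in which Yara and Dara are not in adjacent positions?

There are 8! = 40320 arrangements in all. If Yara and Dara are adjacent, merging them into one block gives 2·(7)! = 10080 arrangements.
Complementary counting: 40320 − 10080 = 30240.

30240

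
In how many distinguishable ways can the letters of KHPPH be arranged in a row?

30

The 5 letters of KHPPH have repeats: H appearing twice and P appearing twice.
Dividing 5! = 120 by 2!·2! = 4 for the repeated letters gives 30.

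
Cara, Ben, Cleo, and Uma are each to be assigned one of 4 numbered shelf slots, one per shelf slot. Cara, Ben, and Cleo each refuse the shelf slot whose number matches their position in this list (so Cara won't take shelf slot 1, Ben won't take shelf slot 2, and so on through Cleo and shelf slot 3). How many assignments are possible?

11

Let Aᵢ (for i ∈ {1, 2, 3}) be the placements that put person i in their forbidden shelf slot. Any j of these fix j positions, leaving (4−j)! ways to fill the rest, and there are C(3,j) ways to pick which j.
By inclusion–exclusion, the number of valid placements is Σ_{j=0}^{3} (−1)^j C(3,j)·(4−j)!.
Computing: 24 − 18 + 6 − 1 = 11.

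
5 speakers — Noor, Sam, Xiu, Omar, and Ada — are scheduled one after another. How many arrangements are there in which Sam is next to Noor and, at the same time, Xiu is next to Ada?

Treat {Sam,Noor} as one block (2 orders) and {Xiu,Ada} as another (2 orders).
That leaves 3 units to arrange: 2 × 2 × 3! = 4 × 6 = 24.

24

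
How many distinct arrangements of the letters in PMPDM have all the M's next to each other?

Treat the 2 copies of M as a single block. The multiset to arrange is then {MM, D, P, P}, 4 items in all.
That gives (4)!/(2!) = 12 arrangements.

12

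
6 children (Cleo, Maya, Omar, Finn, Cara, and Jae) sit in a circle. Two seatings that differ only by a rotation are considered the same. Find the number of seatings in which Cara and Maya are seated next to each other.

Glue Cara and Maya into a block (2 internal orders). Seating 5 units around a circle gives (4)! arrangements.
So 2 × (4)! = 2 × 24 = 48.

48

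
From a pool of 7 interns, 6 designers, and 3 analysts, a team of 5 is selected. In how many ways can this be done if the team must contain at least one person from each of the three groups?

2730

Total 5-person selections from all 16: C(16,5) = 4368.
Selections missing a whole group: no interns → C(9,5) = 126; no designers → C(10,5) = 252; no analysts → C(13,5) = 1287.
Add back selections omitting two groups (i.e. drawn from a single group): C(7,5) + C(6,5) + C(3,5) = 27.
By inclusion–exclusion: 4368 − 1665 + 27 = 2730.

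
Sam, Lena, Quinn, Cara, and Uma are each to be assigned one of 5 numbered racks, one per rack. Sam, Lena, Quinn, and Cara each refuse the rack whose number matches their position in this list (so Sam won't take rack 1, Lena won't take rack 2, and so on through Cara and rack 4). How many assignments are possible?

53

Let Aᵢ (for 1 ≤ i ≤ 4) be the placements that put person i in their forbidden rack. Any j of these fix j positions, leaving (5−j)! ways to fill the rest, and there are C(4,j) ways to pick which j.
By inclusion–exclusion, the number of valid placements is Σ_{j=0}^{4} (−1)^j C(4,j)·(5−j)!.
Computing: 120 − 96 + 36 − 8 + 1 = 53.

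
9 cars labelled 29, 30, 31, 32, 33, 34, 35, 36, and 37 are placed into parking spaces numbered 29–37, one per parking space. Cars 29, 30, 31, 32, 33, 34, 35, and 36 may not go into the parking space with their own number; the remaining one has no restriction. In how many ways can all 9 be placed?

Let Aᵢ (for 29 ≤ i ≤ 36) be the placements that put car i in its forbidden parking space. Any j of these fix j positions, leaving (9−j)! ways to fill the rest, and there are C(8,j) ways to pick which j.
By inclusion–exclusion, the number of valid placements is Σ_{j=0}^{8} (−1)^j C(8,j)·(9−j)!.
Computing: 362880 − 322560 + 141120 − 40320 + 8400 − 1344 + 168 − 16 + 1 = 148329.

148329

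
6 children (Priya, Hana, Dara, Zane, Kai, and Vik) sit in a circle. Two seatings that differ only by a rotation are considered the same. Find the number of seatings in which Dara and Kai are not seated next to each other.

Without the restriction there are (5)! = 120 seatings.
Seatings with Dara beside Kai: treat them as a block with 2 internal orders, giving 2 × (4)! = 48.
Subtracting, 120 − 48 = 72.

72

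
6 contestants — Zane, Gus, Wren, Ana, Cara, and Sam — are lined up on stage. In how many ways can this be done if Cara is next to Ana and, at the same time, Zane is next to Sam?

Treat {Cara,Ana} as one block (2 orders) and {Zane,Sam} as another (2 orders).
That leaves 4 units to arrange: 2 × 2 × 4! = 4 × 24 = 96.

96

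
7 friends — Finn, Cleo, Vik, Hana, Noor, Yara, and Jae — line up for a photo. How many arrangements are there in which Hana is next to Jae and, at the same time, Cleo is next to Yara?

480

Treat {Hana,Jae} as one block (2 orders) and {Cleo,Yara} as another (2 orders).
That leaves 5 units to arrange: 2 × 2 × 5! = 4 × 120 = 480.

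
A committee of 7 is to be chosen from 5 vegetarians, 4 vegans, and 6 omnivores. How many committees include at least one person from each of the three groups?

Total 7-person selections from all 15: C(15,7) = 6435.
Selections missing a whole group: no vegetarians → C(10,7) = 120; no vegans → C(11,7) = 330; no omnivores → C(9,7) = 36.
Add back selections omitting two groups (i.e. drawn from a single group): C(5,7) + C(4,7) + C(6,7) = 0.
By inclusion–exclusion: 6435 − 486 + 0 = 5949.

5949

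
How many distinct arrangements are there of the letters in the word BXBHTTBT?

The 8 letters of BXBHTTBT have repeats: B appearing 3 times and T appearing 3 times.
So there are 8! / (3!·3!) = 1120 distinguishable arrangements.

1120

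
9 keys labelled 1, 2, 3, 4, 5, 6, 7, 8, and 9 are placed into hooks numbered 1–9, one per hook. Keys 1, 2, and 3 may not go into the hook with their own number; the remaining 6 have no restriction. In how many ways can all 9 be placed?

256320

Let Aᵢ (for i ∈ {1, 2, 3}) be the placements that put key i in its forbidden hook. Any j of these fix j positions, leaving (9−j)! ways to fill the rest, and there are C(3,j) ways to pick which j.
By inclusion–exclusion, the number of valid placements is Σ_{j=0}^{3} (−1)^j C(3,j)·(9−j)!.
Computing: 362880 − 120960 + 15120 − 720 = 256320.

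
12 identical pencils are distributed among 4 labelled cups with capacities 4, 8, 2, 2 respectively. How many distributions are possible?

27

Without the upper bounds there are C(15,3) = 455 ways to split 12 among 4 cups.
Subtract solutions that violate a single cap (substitute x_i' = x_i − (cap_i+1)): x_1 ≥ 5 gives C(10,3) = 120; x_2 ≥ 9 gives C(6,3) = 20; x_3 ≥ 3 gives C(12,3) = 220; x_4 ≥ 3 gives C(12,3) = 220. Together 580.
Add back pairs where two caps are both exceeded: 0 + 35 + 35 + 1 + 1 + 84 = 156.
Subtract triples: 0 + 0 + 4 + 0 = 4.
By inclusion–exclusion the count is 455 − 580 + 156 − 4 = 27.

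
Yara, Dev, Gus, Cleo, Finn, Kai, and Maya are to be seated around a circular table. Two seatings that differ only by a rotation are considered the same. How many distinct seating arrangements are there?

720

Fix one person's seat to break rotational symmetry; the remaining 6 people can be arranged in (6)! = 720 ways.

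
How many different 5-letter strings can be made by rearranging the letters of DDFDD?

5

DDFDD has 5 letters with D appearing 4 times.
So there are 5! / (4!) = 5 distinguishable arrangements.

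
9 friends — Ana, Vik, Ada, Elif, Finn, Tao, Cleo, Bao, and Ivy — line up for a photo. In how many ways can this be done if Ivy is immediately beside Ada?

80640

Glue Ivy and Ada into one block (2 internal orders), leaving 8 units to arrange in a row.
So the count is 2·(8)! = 80640.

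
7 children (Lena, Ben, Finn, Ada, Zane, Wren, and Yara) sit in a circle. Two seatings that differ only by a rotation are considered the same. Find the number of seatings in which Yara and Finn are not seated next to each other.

480

Without the restriction there are (6)! = 720 seatings.
Seatings with Yara beside Finn: treat them as a block with 2 internal orders, giving 2 × (5)! = 240.
Subtracting, 720 − 240 = 480.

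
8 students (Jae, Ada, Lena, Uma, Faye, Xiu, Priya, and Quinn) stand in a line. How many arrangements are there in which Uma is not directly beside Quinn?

Of the 8! = 40320 arrangements, those with Uma and Quinn adjacent number 2 × 7! = 10080 (treat the pair as a block with 2 internal orders).
Complementary counting: 40320 − 10080 = 30240.

30240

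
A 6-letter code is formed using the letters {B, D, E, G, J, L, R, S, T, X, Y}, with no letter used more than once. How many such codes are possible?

This is a permutation of 6 out of 11: P(11,6) = 11!/5!.
11 × 10 × 9 × 8 × 7 × 6 = 332640.

332640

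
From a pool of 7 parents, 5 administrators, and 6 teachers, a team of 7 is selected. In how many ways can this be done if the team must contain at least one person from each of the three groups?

Unrestricted: C(18,7) = 31824 ways to pick any 7 of the 18.
Subtract selections that omit an entire group: no parents → C(11,7) = 330; no administrators → C(13,7) = 1716; no teachers → C(12,7) = 792.
Add back selections omitting two groups (i.e. drawn from a single group): C(7,7) + C(5,7) + C(6,7) = 1.
By inclusion–exclusion: 31824 − 2838 + 1 = 28987.

28987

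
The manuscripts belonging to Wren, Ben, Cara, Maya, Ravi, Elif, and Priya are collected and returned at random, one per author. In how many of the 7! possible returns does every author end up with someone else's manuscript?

1854

This is the derangement count D_7: permutations of 7 items with no fixed point.
By inclusion–exclusion this is Σ_{j=0}^{7} (−1)^j C(7,j)·(7−j)!.
Computing: 5040 − 5040 + 2520 − 840 + 210 − 42 + 7 − 1 = 1854.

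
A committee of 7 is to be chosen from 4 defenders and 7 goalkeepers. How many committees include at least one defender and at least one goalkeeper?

329

Total 7-person selections from all 11: C(11,7) = 330.
Selections missing a whole group: no defenders → C(7,7) = 1; no goalkeepers → C(4,7) = 0.
Both groups omitted at once is impossible, so 330 − 1 = 329.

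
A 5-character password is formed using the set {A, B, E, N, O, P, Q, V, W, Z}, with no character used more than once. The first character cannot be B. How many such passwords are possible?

The first character has 10−1 = 9 choices (anything except B).
The remaining 4 characters are filled from the other 9 symbols without repetition: 9 × 8 × 7 × 6 = 3024.
Total: 9 × 3024 = 27216.

27216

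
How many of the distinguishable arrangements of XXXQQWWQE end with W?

Fix W in the last position and arrange the remaining 8 letters.
Those 8 letters have Q appearing 3 times and X appearing 3 times, giving (8)!/(3!·3!) = 1120.

1120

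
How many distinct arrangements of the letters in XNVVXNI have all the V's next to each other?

Treat the 2 copies of V as a single block. The multiset to arrange is then {VV, I, N, N, X, X}, 6 items in all.
That gives (6)!/(2!·2!) = 180 arrangements.

180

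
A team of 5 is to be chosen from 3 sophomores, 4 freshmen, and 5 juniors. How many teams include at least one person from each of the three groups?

With no constraint there are C(12,5) = 792 possible selections.
Selections missing a whole group: no sophomores → C(9,5) = 126; no freshmen → C(8,5) = 56; no juniors → C(7,5) = 21.
Add back selections omitting two groups (i.e. drawn from a single group): C(3,5) + C(4,5) + C(5,5) = 1.
By inclusion–exclusion: 792 − 203 + 1 = 590.

590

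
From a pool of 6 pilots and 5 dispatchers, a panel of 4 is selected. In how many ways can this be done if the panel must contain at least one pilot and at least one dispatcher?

Unrestricted: C(11,4) = 330 ways to pick any 4 of the 11.
Selections missing a whole group: no pilots → C(5,4) = 5; no dispatchers → C(6,4) = 15.
Both groups omitted at once is impossible, so 330 − 20 = 310.

310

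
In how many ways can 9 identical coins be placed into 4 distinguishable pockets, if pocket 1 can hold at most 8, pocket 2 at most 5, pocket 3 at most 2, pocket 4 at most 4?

85

By stars and bars, unrestricted non-negative solutions to x_1+…+x_4 = 9 number C(9+3,3) = 220.
Subtract solutions that violate a single cap (substitute x_i' = x_i − (cap_i+1)): x_1 ≥ 9 gives C(3,3) = 1; x_2 ≥ 6 gives C(6,3) = 20; x_3 ≥ 3 gives C(9,3) = 84; x_4 ≥ 5 gives C(7,3) = 35. Together 140.
Add back pairs where two caps are both exceeded: 0 + 0 + 0 + 1 + 0 + 4 = 5.
By inclusion–exclusion the count is 220 − 140 + 5 = 85.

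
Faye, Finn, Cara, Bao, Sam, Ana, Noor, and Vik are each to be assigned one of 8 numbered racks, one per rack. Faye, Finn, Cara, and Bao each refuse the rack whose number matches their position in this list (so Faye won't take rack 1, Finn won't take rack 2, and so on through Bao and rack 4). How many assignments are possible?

Let Aᵢ (for 1 ≤ i ≤ 4) be the placements that put person i in their forbidden rack. Any j of these fix j positions, leaving (8−j)! ways to fill the rest, and there are C(4,j) ways to pick which j.
By inclusion–exclusion, the number of valid placements is Σ_{j=0}^{4} (−1)^j C(4,j)·(8−j)!.
Computing: 40320 − 20160 + 4320 − 480 + 24 = 24024.

24024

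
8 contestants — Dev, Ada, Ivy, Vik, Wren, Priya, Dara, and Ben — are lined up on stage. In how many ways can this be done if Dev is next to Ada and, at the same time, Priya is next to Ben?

Treat {Dev,Ada} as one block (2 orders) and {Priya,Ben} as another (2 orders).
That leaves 6 units to arrange: 2 × 2 × 6! = 4 × 720 = 2880.

2880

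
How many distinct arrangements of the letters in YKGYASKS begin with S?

With the first slot taken by S, it remains to arrange the other 7 letters (YKGYAKS).
Those 7 letters have K appearing twice and Y appearing twice, giving (7)!/(2!·2!) = 1260.

1260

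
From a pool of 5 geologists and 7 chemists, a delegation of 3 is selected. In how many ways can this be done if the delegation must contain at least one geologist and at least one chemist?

175

Total 3-person selections from all 12: C(12,3) = 220.
Subtract selections that omit an entire group: no geologists → C(7,3) = 35; no chemists → C(5,3) = 10.
Both groups omitted at once is impossible, so 220 − 45 = 175.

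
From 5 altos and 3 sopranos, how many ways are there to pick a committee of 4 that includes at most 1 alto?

5

Split by how many altos are chosen (0 through 1).
Sum: C(5,0)·C(3,4) + C(5,1)·C(3,3) = 0 + 5 = 5.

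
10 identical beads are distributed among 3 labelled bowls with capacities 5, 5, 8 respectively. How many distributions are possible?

By stars and bars, unrestricted non-negative solutions to x_1+…+x_3 = 10 number C(10+2,2) = 66.
Subtract solutions that violate a single cap (substitute x_i' = x_i − (cap_i+1)): x_1 ≥ 6 gives C(6,2) = 15; x_2 ≥ 6 gives C(6,2) = 15; x_3 ≥ 9 gives C(3,2) = 3. Together 33.
No two caps can be exceeded simultaneously, so the pair terms are all 0.
By inclusion–exclusion the count is 66 − 33 + 0 = 33.

33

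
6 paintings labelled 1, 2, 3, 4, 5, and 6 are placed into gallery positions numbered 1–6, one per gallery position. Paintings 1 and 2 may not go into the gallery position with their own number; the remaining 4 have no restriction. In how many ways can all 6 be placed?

Let Aᵢ (for i ∈ {1, 2}) be the placements that put painting i in its forbidden gallery position. Any j of these fix j positions, leaving (6−j)! ways to fill the rest, and there are C(2,j) ways to pick which j.
By inclusion–exclusion, the number of valid placements is Σ_{j=0}^{2} (−1)^j C(2,j)·(6−j)!.
Computing: 720 − 240 + 24 = 504.

504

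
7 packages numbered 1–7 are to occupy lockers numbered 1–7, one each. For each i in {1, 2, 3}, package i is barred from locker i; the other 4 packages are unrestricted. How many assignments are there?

3216

Let Aᵢ (for i ∈ {1, 2, 3}) be the placements that put package i in its forbidden locker. Any j of these fix j positions, leaving (7−j)! ways to fill the rest, and there are C(3,j) ways to pick which j.
By inclusion–exclusion, the number of valid placements is Σ_{j=0}^{3} (−1)^j C(3,j)·(7−j)!.
Computing: 5040 − 2160 + 360 − 24 = 3216.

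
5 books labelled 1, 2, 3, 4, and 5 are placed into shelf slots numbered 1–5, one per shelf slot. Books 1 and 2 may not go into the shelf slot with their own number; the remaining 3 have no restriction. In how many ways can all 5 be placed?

Let Aᵢ (for i ∈ {1, 2}) be the placements that put book i in its forbidden shelf slot. Any j of these fix j positions, leaving (5−j)! ways to fill the rest, and there are C(2,j) ways to pick which j.
By inclusion–exclusion, the number of valid placements is Σ_{j=0}^{2} (−1)^j C(2,j)·(5−j)!.
Computing: 120 − 48 + 6 = 78.

78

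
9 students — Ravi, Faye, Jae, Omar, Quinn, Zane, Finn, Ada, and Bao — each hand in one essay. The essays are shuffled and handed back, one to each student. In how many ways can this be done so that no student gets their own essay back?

133496

This is the derangement count D_9: permutations of 9 items with no fixed point.
By inclusion–exclusion this is Σ_{j=0}^{9} (−1)^j C(9,j)·(9−j)!.
Computing: 362880 − 362880 + 181440 − 60480 + 15120 − 3024 + 504 − 72 + 9 − 1 = 133496.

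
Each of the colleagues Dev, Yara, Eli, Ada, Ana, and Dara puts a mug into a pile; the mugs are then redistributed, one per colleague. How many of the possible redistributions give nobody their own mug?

265

Let Aᵢ be the assignments in which colleague i gets their own mug. We want the size of the complement of A₁∪…∪A_6.
By inclusion–exclusion this is Σ_{j=0}^{6} (−1)^j C(6,j)·(6−j)!.
Computing: 720 − 720 + 360 − 120 + 30 − 6 + 1 = 265.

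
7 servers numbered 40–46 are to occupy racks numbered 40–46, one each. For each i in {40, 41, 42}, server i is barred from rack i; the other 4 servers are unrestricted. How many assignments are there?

3216

Let Aᵢ (for i ∈ {40, 41, 42}) be the placements that put server i in its forbidden rack. Any j of these fix j positions, leaving (7−j)! ways to fill the rest, and there are C(3,j) ways to pick which j.
By inclusion–exclusion, the number of valid placements is Σ_{j=0}^{3} (−1)^j C(3,j)·(7−j)!.
Computing: 5040 − 2160 + 360 − 24 = 3216.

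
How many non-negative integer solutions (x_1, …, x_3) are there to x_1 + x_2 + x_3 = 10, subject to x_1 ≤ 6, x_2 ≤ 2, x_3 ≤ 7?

15

By stars and bars, unrestricted non-negative solutions to x_1+…+x_3 = 10 number C(10+2,2) = 66.
Subtract solutions that violate a single cap (substitute x_i' = x_i − (cap_i+1)): x_1 ≥ 7 gives C(5,2) = 10; x_2 ≥ 3 gives C(9,2) = 36; x_3 ≥ 8 gives C(4,2) = 6. Together 52.
Add back pairs where two caps are both exceeded: 1 + 0 + 0 = 1.
By inclusion–exclusion the count is 66 − 52 + 1 = 15.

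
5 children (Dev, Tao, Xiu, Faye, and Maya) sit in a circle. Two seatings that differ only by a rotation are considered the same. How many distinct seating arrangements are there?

Fix one person's seat to break rotational symmetry; the remaining 4 people can be arranged in (4)! = 24 ways.

24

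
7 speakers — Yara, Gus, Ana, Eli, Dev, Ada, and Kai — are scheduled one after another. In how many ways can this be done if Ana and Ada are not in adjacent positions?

3600

Of the 7! = 5040 arrangements, those with Ana and Ada adjacent number 2 × 6! = 1440 (treat the pair as a block with 2 internal orders).
So 5040 − 1440 = 3600 arrangements keep them apart.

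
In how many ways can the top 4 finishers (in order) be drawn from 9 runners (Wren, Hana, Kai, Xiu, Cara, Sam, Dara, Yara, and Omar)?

3024

This is an ordered selection of 4 from 9: P(9,4).
That gives 9 × 8 × 7 × 6 = 3024.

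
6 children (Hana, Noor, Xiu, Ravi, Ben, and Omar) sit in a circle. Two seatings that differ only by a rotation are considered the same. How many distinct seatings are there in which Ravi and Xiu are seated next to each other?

Treat {Ravi, Xiu} as one unit (2 internal orders) and seat the resulting 5 units around the table: (4)! circular arrangements.
So 2 × (4)! = 2 × 24 = 48.

48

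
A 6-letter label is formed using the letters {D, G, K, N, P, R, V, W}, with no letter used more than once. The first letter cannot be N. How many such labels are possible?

17640

The first letter has 8−1 = 7 choices (anything except N).
The remaining 5 letters are filled from the other 7 symbols without repetition: 7 × 6 × 5 × 4 × 3 = 2520.
Total: 7 × 2520 = 17640.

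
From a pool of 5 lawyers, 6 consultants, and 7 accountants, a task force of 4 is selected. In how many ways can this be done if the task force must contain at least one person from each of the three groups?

1575

Total 4-person selections from all 18: C(18,4) = 3060.
Subtract selections that omit an entire group: no lawyers → C(13,4) = 715; no consultants → C(12,4) = 495; no accountants → C(11,4) = 330.
Add back selections omitting two groups (i.e. drawn from a single group): C(5,4) + C(6,4) + C(7,4) = 55.
By inclusion–exclusion: 3060 − 1540 + 55 = 1575.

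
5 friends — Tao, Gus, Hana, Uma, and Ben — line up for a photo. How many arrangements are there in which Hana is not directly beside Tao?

There are 5! = 120 arrangements in all. If Hana and Tao are adjacent, merging them into one block gives 2·(4)! = 48 arrangements.
So 120 − 48 = 72 arrangements keep them apart.

72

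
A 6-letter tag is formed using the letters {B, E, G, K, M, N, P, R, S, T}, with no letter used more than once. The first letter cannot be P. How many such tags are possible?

The first letter has 10−1 = 9 choices (anything except P).
The remaining 5 letters are filled from the other 9 symbols without repetition: 9 × 8 × 7 × 6 × 5 = 15120.
Total: 9 × 15120 = 136080.

136080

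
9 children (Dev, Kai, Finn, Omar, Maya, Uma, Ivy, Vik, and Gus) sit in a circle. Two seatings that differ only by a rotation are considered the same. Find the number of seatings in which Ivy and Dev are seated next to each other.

10080

Treat {Ivy, Dev} as one unit (2 internal orders) and seat the resulting 8 units around the table: (7)! circular arrangements.
So 2 × (7)! = 2 × 5040 = 10080.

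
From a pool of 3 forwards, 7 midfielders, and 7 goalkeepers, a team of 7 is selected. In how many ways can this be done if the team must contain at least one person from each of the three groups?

15778

With no constraint there are C(17,7) = 19448 possible selections.
Selections missing a whole group: no forwards → C(14,7) = 3432; no midfielders → C(10,7) = 120; no goalkeepers → C(10,7) = 120.
Add back selections omitting two groups (i.e. drawn from a single group): C(3,7) + C(7,7) + C(7,7) = 2.
By inclusion–exclusion: 19448 − 3672 + 2 = 15778.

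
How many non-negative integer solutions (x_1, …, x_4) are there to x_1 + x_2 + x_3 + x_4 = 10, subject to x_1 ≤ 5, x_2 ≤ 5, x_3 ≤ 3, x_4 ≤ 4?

Ignoring the caps, the number of non-negative solutions to x_1+…+x_4 = 10 is C(13,3) = 286.
Subtract solutions that violate a single cap (substitute x_i' = x_i − (cap_i+1)): x_1 ≥ 6 gives C(7,3) = 35; x_2 ≥ 6 gives C(7,3) = 35; x_3 ≥ 4 gives C(9,3) = 84; x_4 ≥ 5 gives C(8,3) = 56. Together 210.
Add back pairs where two caps are both exceeded: 0 + 1 + 0 + 1 + 0 + 4 = 6.
By inclusion–exclusion the count is 286 − 210 + 6 = 82.

82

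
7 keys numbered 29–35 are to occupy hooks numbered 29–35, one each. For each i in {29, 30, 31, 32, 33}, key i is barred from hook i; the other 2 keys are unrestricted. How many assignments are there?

Let Aᵢ (for 29 ≤ i ≤ 33) be the placements that put key i in its forbidden hook. Any j of these fix j positions, leaving (7−j)! ways to fill the rest, and there are C(5,j) ways to pick which j.
By inclusion–exclusion, the number of valid placements is Σ_{j=0}^{5} (−1)^j C(5,j)·(7−j)!.
Computing: 5040 − 3600 + 1200 − 240 + 30 − 2 = 2428.

2428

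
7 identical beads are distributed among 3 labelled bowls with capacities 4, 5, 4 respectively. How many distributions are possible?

Without the upper bounds there are C(9,2) = 36 ways to split 7 among 3 bowls.
Subtract solutions that violate a single cap (substitute x_i' = x_i − (cap_i+1)): x_1 ≥ 5 gives C(4,2) = 6; x_2 ≥ 6 gives C(3,2) = 3; x_3 ≥ 5 gives C(4,2) = 6. Together 15.
No two caps can be exceeded simultaneously, so the pair terms are all 0.
By inclusion–exclusion the count is 36 − 15 + 0 = 21.

21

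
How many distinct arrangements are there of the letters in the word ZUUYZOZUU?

2520

Letter multiplicities in ZUUYZOZUU: O×1, U×4, Y×1, Z×3.
So there are 9! / (4!·3!) = 2520 distinguishable arrangements.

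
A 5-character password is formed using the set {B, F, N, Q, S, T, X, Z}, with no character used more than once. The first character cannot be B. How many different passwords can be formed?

The first character has 8−1 = 7 choices (anything except B).
The remaining 4 characters are filled from the other 7 symbols without repetition: 7 × 6 × 5 × 4 = 840.
Total: 7 × 840 = 5880.

5880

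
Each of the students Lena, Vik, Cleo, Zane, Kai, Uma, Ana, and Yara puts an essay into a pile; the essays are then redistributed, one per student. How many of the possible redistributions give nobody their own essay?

14833

Let Aᵢ be the assignments in which student i gets their own essay. We want the size of the complement of A₁∪…∪A_8.
By inclusion–exclusion this is Σ_{j=0}^{8} (−1)^j C(8,j)·(8−j)!.
Computing: 40320 − 40320 + 20160 − 6720 + 1680 − 336 + 56 − 8 + 1 = 14833.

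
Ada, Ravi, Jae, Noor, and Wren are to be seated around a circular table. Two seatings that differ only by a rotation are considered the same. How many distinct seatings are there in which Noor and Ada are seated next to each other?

12

Glue Noor and Ada into a block (2 internal orders). Seating 4 units around a circle gives (3)! arrangements.
So 2 × (3)! = 2 × 6 = 12.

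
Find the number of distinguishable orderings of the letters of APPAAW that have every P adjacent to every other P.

Treat the 2 copies of P as a single block. The multiset to arrange is then {PP, A, A, A, W}, 5 items in all.
That gives (5)!/(3!) = 20 arrangements.

20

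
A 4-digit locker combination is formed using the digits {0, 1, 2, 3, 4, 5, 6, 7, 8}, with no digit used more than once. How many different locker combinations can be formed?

3024

This is a permutation of 4 out of 9: P(9,4) = 9!/5!.
9 × 8 × 7 × 6 = 3024.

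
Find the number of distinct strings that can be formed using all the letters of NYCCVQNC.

3360

The 8 letters of NYCCVQNC have repeats: C appearing 3 times and N appearing twice.
The number of distinct arrangements is 8!/(3!·2!) = 40320/12 = 3360.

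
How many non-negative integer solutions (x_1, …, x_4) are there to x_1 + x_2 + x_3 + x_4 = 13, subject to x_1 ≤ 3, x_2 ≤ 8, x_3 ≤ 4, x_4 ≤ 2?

30

Without the upper bounds there are C(16,3) = 560 ways to split 13 among 4 variables.
Subtract solutions that violate a single cap (substitute x_i' = x_i − (cap_i+1)): x_1 ≥ 4 gives C(12,3) = 220; x_2 ≥ 9 gives C(7,3) = 35; x_3 ≥ 5 gives C(11,3) = 165; x_4 ≥ 3 gives C(13,3) = 286. Together 706.
Add back pairs where two caps are both exceeded: 1 + 35 + 84 + 0 + 4 + 56 = 180.
Subtract triples: 0 + 0 + 4 + 0 = 4.
By inclusion–exclusion the count is 560 − 706 + 180 − 4 = 30.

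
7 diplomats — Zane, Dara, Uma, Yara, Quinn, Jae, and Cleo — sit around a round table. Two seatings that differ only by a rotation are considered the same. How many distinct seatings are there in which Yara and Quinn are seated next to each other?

240

Glue Yara and Quinn into a block (2 internal orders). Seating 6 units around a circle gives (5)! arrangements.
So 2 × (5)! = 2 × 120 = 240.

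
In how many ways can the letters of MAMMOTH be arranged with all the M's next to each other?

Treat the 3 copies of M as a single block. The multiset to arrange is then {MMM, A, H, O, T}, 5 items in all.
All 5 items are distinct, so there are (5)! = 120 arrangements.

120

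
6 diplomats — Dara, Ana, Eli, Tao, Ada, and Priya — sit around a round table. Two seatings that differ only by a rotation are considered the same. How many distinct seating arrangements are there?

120

Around a circle, 6 distinct people have 6!/6 = (5)! = 120 rotationally distinct seatings.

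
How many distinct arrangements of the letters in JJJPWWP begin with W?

With the first slot taken by W, it remains to arrange the other 6 letters (JJJPWP).
Those 6 letters have J appearing 3 times and P appearing twice, giving (6)!/(3!·2!) = 60.

60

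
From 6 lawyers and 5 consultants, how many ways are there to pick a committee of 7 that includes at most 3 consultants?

Split by how many consultants are chosen (0 through 3).
Sum: C(5,0)·C(6,7) + C(5,1)·C(6,6) + C(5,2)·C(6,5) + C(5,3)·C(6,4) = 0 + 5 + 60 + 150 = 215.

215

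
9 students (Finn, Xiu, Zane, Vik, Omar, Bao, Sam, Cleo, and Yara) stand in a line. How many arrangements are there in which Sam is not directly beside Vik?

282240

There are 9! = 362880 arrangements in all. If Sam and Vik are adjacent, merging them into one block gives 2·(8)! = 80640 arrangements.
Complementary counting: 362880 − 80640 = 282240.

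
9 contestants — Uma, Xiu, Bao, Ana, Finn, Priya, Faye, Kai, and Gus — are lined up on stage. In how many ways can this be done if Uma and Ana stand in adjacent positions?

80640

Place the 7 others and the Uma-Ana pair as 8 objects in a line; the pair has 2 internal arrangements.
That gives 2 × 8! = 2 × 40320 = 80640.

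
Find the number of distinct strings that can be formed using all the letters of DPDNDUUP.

1680

Letter multiplicities in DPDNDUUP: D×3, N×1, P×2, U×2.
So there are 8! / (3!·2!·2!) = 1680 distinguishable arrangements.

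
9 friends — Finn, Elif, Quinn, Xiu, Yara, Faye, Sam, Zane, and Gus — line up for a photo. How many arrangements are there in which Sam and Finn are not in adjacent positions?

Of the 9! = 362880 arrangements, those with Sam and Finn adjacent number 2 × 8! = 80640 (treat the pair as a block with 2 internal orders).
Complementary counting: 362880 − 80640 = 282240.

282240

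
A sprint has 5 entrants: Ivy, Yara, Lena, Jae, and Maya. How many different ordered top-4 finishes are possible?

120

There are 5 choices for 1st place, 4 for 2nd, and so on down to 2 for position 4.
That gives 5 × 4 × 3 × 2 = 120.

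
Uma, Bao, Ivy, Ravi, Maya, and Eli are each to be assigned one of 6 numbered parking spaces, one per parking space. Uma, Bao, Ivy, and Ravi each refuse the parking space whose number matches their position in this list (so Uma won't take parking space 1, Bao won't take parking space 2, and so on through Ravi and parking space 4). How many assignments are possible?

Let Aᵢ (for 1 ≤ i ≤ 4) be the placements that put person i in their forbidden parking space. Any j of these fix j positions, leaving (6−j)! ways to fill the rest, and there are C(4,j) ways to pick which j.
By inclusion–exclusion, the number of valid placements is Σ_{j=0}^{4} (−1)^j C(4,j)·(6−j)!.
Computing: 720 − 480 + 144 − 24 + 2 = 362.

362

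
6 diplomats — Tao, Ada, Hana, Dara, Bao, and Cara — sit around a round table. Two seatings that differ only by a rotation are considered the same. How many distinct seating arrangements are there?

Around a circle, 6 distinct people have 6!/6 = (5)! = 120 rotationally distinct seatings.

120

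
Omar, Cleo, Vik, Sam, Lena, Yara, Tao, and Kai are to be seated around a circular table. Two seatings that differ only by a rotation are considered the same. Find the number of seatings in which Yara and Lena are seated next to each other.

1440

Glue Yara and Lena into a block (2 internal orders). Seating 7 units around a circle gives (6)! arrangements.
So 2 × (6)! = 2 × 720 = 1440.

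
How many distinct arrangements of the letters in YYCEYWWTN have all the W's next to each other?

Treat the 2 copies of W as a single block. The multiset to arrange is then {WW, C, E, N, T, Y, Y, Y}, 8 items in all.
That gives (8)!/(3!) = 6720 arrangements.

6720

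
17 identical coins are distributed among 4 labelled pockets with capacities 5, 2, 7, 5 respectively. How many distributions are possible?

Without the upper bounds there are C(20,3) = 1140 ways to split 17 among 4 pockets.
Subtract solutions that violate a single cap (substitute x_i' = x_i − (cap_i+1)): x_1 ≥ 6 gives C(14,3) = 364; x_2 ≥ 3 gives C(17,3) = 680; x_3 ≥ 8 gives C(12,3) = 220; x_4 ≥ 6 gives C(14,3) = 364. Together 1628.
Add back pairs where two caps are both exceeded: 165 + 20 + 56 + 84 + 165 + 20 = 510.
Subtract triples: 1 + 10 + 0 + 1 = 12.
By inclusion–exclusion the count is 1140 − 1628 + 510 − 12 = 10.

10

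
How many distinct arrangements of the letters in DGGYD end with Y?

Fix Y in the last position and arrange the remaining 4 letters.
Those 4 letters have D appearing twice and G appearing twice, giving (4)!/(2!·2!) = 6.

6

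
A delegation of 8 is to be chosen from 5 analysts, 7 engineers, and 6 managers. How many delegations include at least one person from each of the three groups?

With no constraint there are C(18,8) = 43758 possible selections.
Selections missing a whole group: no analysts → C(13,8) = 1287; no engineers → C(11,8) = 165; no managers → C(12,8) = 495.
Add back selections omitting two groups (i.e. drawn from a single group): C(5,8) + C(7,8) + C(6,8) = 0.
By inclusion–exclusion: 43758 − 1947 + 0 = 41811.

41811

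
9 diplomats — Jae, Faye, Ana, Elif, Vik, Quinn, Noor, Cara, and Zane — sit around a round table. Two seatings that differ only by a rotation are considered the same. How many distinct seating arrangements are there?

Fix one person's seat to break rotational symmetry; the remaining 8 people can be arranged in (8)! = 40320 ways.

40320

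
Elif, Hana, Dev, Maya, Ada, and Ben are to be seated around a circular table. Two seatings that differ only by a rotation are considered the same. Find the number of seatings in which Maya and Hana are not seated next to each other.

All circular seatings of 6 people number (5)! = 120.
Those with Maya next to Hana: fuse the pair into one unit and seat 5 units around a circle — 2·(4)! = 48.
Subtracting, 120 − 48 = 72.

72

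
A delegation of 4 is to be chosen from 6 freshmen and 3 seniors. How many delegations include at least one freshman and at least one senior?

111

With no constraint there are C(9,4) = 126 possible selections.
Subtract selections that omit an entire group: no freshmen → C(3,4) = 0; no seniors → C(6,4) = 15.
Both groups omitted at once is impossible, so 126 − 15 = 111.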